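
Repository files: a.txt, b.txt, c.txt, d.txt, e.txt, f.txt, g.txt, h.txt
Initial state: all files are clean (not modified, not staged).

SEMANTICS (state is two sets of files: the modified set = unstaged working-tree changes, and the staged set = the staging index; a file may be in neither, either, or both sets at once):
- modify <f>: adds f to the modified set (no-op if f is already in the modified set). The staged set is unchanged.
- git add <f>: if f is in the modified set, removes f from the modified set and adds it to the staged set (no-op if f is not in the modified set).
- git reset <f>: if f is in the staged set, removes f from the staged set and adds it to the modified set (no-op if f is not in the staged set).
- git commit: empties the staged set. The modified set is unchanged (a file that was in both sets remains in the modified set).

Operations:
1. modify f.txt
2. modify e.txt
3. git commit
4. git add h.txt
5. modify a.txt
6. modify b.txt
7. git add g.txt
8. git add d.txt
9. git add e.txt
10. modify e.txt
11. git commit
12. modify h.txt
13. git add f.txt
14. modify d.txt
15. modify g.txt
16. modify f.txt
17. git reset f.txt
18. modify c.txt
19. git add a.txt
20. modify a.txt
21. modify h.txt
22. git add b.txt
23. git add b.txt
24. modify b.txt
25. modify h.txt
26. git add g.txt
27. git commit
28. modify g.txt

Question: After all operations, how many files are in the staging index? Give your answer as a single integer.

Answer: 0

Derivation:
After op 1 (modify f.txt): modified={f.txt} staged={none}
After op 2 (modify e.txt): modified={e.txt, f.txt} staged={none}
After op 3 (git commit): modified={e.txt, f.txt} staged={none}
After op 4 (git add h.txt): modified={e.txt, f.txt} staged={none}
After op 5 (modify a.txt): modified={a.txt, e.txt, f.txt} staged={none}
After op 6 (modify b.txt): modified={a.txt, b.txt, e.txt, f.txt} staged={none}
After op 7 (git add g.txt): modified={a.txt, b.txt, e.txt, f.txt} staged={none}
After op 8 (git add d.txt): modified={a.txt, b.txt, e.txt, f.txt} staged={none}
After op 9 (git add e.txt): modified={a.txt, b.txt, f.txt} staged={e.txt}
After op 10 (modify e.txt): modified={a.txt, b.txt, e.txt, f.txt} staged={e.txt}
After op 11 (git commit): modified={a.txt, b.txt, e.txt, f.txt} staged={none}
After op 12 (modify h.txt): modified={a.txt, b.txt, e.txt, f.txt, h.txt} staged={none}
After op 13 (git add f.txt): modified={a.txt, b.txt, e.txt, h.txt} staged={f.txt}
After op 14 (modify d.txt): modified={a.txt, b.txt, d.txt, e.txt, h.txt} staged={f.txt}
After op 15 (modify g.txt): modified={a.txt, b.txt, d.txt, e.txt, g.txt, h.txt} staged={f.txt}
After op 16 (modify f.txt): modified={a.txt, b.txt, d.txt, e.txt, f.txt, g.txt, h.txt} staged={f.txt}
After op 17 (git reset f.txt): modified={a.txt, b.txt, d.txt, e.txt, f.txt, g.txt, h.txt} staged={none}
After op 18 (modify c.txt): modified={a.txt, b.txt, c.txt, d.txt, e.txt, f.txt, g.txt, h.txt} staged={none}
After op 19 (git add a.txt): modified={b.txt, c.txt, d.txt, e.txt, f.txt, g.txt, h.txt} staged={a.txt}
After op 20 (modify a.txt): modified={a.txt, b.txt, c.txt, d.txt, e.txt, f.txt, g.txt, h.txt} staged={a.txt}
After op 21 (modify h.txt): modified={a.txt, b.txt, c.txt, d.txt, e.txt, f.txt, g.txt, h.txt} staged={a.txt}
After op 22 (git add b.txt): modified={a.txt, c.txt, d.txt, e.txt, f.txt, g.txt, h.txt} staged={a.txt, b.txt}
After op 23 (git add b.txt): modified={a.txt, c.txt, d.txt, e.txt, f.txt, g.txt, h.txt} staged={a.txt, b.txt}
After op 24 (modify b.txt): modified={a.txt, b.txt, c.txt, d.txt, e.txt, f.txt, g.txt, h.txt} staged={a.txt, b.txt}
After op 25 (modify h.txt): modified={a.txt, b.txt, c.txt, d.txt, e.txt, f.txt, g.txt, h.txt} staged={a.txt, b.txt}
After op 26 (git add g.txt): modified={a.txt, b.txt, c.txt, d.txt, e.txt, f.txt, h.txt} staged={a.txt, b.txt, g.txt}
After op 27 (git commit): modified={a.txt, b.txt, c.txt, d.txt, e.txt, f.txt, h.txt} staged={none}
After op 28 (modify g.txt): modified={a.txt, b.txt, c.txt, d.txt, e.txt, f.txt, g.txt, h.txt} staged={none}
Final staged set: {none} -> count=0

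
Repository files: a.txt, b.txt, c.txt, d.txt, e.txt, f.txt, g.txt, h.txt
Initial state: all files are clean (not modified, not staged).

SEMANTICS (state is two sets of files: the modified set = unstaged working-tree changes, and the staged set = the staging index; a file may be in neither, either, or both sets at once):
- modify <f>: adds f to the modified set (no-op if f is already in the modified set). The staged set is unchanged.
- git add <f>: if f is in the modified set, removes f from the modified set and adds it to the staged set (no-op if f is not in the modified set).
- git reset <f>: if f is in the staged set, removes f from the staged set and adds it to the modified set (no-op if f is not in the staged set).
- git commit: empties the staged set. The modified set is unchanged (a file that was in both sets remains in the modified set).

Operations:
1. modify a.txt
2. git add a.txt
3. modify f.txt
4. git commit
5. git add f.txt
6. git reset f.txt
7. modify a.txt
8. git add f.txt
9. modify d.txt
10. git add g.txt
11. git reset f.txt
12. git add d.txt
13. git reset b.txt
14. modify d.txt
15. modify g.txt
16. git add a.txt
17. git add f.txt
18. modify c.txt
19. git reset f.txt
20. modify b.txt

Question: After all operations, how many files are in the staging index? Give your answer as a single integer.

Answer: 2

Derivation:
After op 1 (modify a.txt): modified={a.txt} staged={none}
After op 2 (git add a.txt): modified={none} staged={a.txt}
After op 3 (modify f.txt): modified={f.txt} staged={a.txt}
After op 4 (git commit): modified={f.txt} staged={none}
After op 5 (git add f.txt): modified={none} staged={f.txt}
After op 6 (git reset f.txt): modified={f.txt} staged={none}
After op 7 (modify a.txt): modified={a.txt, f.txt} staged={none}
After op 8 (git add f.txt): modified={a.txt} staged={f.txt}
After op 9 (modify d.txt): modified={a.txt, d.txt} staged={f.txt}
After op 10 (git add g.txt): modified={a.txt, d.txt} staged={f.txt}
After op 11 (git reset f.txt): modified={a.txt, d.txt, f.txt} staged={none}
After op 12 (git add d.txt): modified={a.txt, f.txt} staged={d.txt}
After op 13 (git reset b.txt): modified={a.txt, f.txt} staged={d.txt}
After op 14 (modify d.txt): modified={a.txt, d.txt, f.txt} staged={d.txt}
After op 15 (modify g.txt): modified={a.txt, d.txt, f.txt, g.txt} staged={d.txt}
After op 16 (git add a.txt): modified={d.txt, f.txt, g.txt} staged={a.txt, d.txt}
After op 17 (git add f.txt): modified={d.txt, g.txt} staged={a.txt, d.txt, f.txt}
After op 18 (modify c.txt): modified={c.txt, d.txt, g.txt} staged={a.txt, d.txt, f.txt}
After op 19 (git reset f.txt): modified={c.txt, d.txt, f.txt, g.txt} staged={a.txt, d.txt}
After op 20 (modify b.txt): modified={b.txt, c.txt, d.txt, f.txt, g.txt} staged={a.txt, d.txt}
Final staged set: {a.txt, d.txt} -> count=2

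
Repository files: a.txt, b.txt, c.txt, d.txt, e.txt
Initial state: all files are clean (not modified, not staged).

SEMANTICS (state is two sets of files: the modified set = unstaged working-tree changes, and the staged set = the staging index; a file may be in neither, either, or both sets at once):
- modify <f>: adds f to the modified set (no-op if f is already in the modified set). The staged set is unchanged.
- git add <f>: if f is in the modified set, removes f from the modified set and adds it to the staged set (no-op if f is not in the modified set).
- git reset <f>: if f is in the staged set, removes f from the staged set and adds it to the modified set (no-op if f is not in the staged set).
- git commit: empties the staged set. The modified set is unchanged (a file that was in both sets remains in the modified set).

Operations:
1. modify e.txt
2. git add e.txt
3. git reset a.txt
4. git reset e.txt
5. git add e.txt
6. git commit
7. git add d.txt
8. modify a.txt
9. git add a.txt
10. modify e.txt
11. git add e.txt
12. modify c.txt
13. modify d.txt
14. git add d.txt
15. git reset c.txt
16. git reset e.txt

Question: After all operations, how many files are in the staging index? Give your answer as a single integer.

After op 1 (modify e.txt): modified={e.txt} staged={none}
After op 2 (git add e.txt): modified={none} staged={e.txt}
After op 3 (git reset a.txt): modified={none} staged={e.txt}
After op 4 (git reset e.txt): modified={e.txt} staged={none}
After op 5 (git add e.txt): modified={none} staged={e.txt}
After op 6 (git commit): modified={none} staged={none}
After op 7 (git add d.txt): modified={none} staged={none}
After op 8 (modify a.txt): modified={a.txt} staged={none}
After op 9 (git add a.txt): modified={none} staged={a.txt}
After op 10 (modify e.txt): modified={e.txt} staged={a.txt}
After op 11 (git add e.txt): modified={none} staged={a.txt, e.txt}
After op 12 (modify c.txt): modified={c.txt} staged={a.txt, e.txt}
After op 13 (modify d.txt): modified={c.txt, d.txt} staged={a.txt, e.txt}
After op 14 (git add d.txt): modified={c.txt} staged={a.txt, d.txt, e.txt}
After op 15 (git reset c.txt): modified={c.txt} staged={a.txt, d.txt, e.txt}
After op 16 (git reset e.txt): modified={c.txt, e.txt} staged={a.txt, d.txt}
Final staged set: {a.txt, d.txt} -> count=2

Answer: 2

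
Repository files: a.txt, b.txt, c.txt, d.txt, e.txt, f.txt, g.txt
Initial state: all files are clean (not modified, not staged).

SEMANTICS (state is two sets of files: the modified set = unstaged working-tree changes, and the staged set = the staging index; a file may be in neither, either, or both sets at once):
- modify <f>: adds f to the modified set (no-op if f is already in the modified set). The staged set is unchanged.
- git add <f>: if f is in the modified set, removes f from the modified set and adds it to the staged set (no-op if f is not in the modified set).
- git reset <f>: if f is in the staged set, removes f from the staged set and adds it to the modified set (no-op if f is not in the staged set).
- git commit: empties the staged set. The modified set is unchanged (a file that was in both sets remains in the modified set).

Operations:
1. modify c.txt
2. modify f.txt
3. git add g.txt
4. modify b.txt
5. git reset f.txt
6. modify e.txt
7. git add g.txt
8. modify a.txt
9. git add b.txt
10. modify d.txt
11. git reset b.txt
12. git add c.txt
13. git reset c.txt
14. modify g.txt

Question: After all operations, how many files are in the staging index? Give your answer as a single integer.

After op 1 (modify c.txt): modified={c.txt} staged={none}
After op 2 (modify f.txt): modified={c.txt, f.txt} staged={none}
After op 3 (git add g.txt): modified={c.txt, f.txt} staged={none}
After op 4 (modify b.txt): modified={b.txt, c.txt, f.txt} staged={none}
After op 5 (git reset f.txt): modified={b.txt, c.txt, f.txt} staged={none}
After op 6 (modify e.txt): modified={b.txt, c.txt, e.txt, f.txt} staged={none}
After op 7 (git add g.txt): modified={b.txt, c.txt, e.txt, f.txt} staged={none}
After op 8 (modify a.txt): modified={a.txt, b.txt, c.txt, e.txt, f.txt} staged={none}
After op 9 (git add b.txt): modified={a.txt, c.txt, e.txt, f.txt} staged={b.txt}
After op 10 (modify d.txt): modified={a.txt, c.txt, d.txt, e.txt, f.txt} staged={b.txt}
After op 11 (git reset b.txt): modified={a.txt, b.txt, c.txt, d.txt, e.txt, f.txt} staged={none}
After op 12 (git add c.txt): modified={a.txt, b.txt, d.txt, e.txt, f.txt} staged={c.txt}
After op 13 (git reset c.txt): modified={a.txt, b.txt, c.txt, d.txt, e.txt, f.txt} staged={none}
After op 14 (modify g.txt): modified={a.txt, b.txt, c.txt, d.txt, e.txt, f.txt, g.txt} staged={none}
Final staged set: {none} -> count=0

Answer: 0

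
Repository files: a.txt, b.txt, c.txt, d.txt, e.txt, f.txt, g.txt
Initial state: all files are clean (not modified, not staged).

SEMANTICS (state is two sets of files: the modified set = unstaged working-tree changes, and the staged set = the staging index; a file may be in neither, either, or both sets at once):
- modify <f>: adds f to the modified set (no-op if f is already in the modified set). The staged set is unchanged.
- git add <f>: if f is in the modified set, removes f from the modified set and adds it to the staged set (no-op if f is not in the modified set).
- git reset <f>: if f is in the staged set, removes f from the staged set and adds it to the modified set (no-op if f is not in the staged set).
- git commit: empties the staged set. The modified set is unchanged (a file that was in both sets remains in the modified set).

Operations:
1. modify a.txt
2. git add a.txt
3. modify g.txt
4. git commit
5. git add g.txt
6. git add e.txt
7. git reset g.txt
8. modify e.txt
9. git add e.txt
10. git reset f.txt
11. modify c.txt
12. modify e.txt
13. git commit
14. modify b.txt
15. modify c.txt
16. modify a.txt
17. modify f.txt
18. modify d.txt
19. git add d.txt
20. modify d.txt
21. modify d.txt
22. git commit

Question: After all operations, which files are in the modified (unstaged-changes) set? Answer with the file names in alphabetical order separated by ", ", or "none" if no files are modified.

Answer: a.txt, b.txt, c.txt, d.txt, e.txt, f.txt, g.txt

Derivation:
After op 1 (modify a.txt): modified={a.txt} staged={none}
After op 2 (git add a.txt): modified={none} staged={a.txt}
After op 3 (modify g.txt): modified={g.txt} staged={a.txt}
After op 4 (git commit): modified={g.txt} staged={none}
After op 5 (git add g.txt): modified={none} staged={g.txt}
After op 6 (git add e.txt): modified={none} staged={g.txt}
After op 7 (git reset g.txt): modified={g.txt} staged={none}
After op 8 (modify e.txt): modified={e.txt, g.txt} staged={none}
After op 9 (git add e.txt): modified={g.txt} staged={e.txt}
After op 10 (git reset f.txt): modified={g.txt} staged={e.txt}
After op 11 (modify c.txt): modified={c.txt, g.txt} staged={e.txt}
After op 12 (modify e.txt): modified={c.txt, e.txt, g.txt} staged={e.txt}
After op 13 (git commit): modified={c.txt, e.txt, g.txt} staged={none}
After op 14 (modify b.txt): modified={b.txt, c.txt, e.txt, g.txt} staged={none}
After op 15 (modify c.txt): modified={b.txt, c.txt, e.txt, g.txt} staged={none}
After op 16 (modify a.txt): modified={a.txt, b.txt, c.txt, e.txt, g.txt} staged={none}
After op 17 (modify f.txt): modified={a.txt, b.txt, c.txt, e.txt, f.txt, g.txt} staged={none}
After op 18 (modify d.txt): modified={a.txt, b.txt, c.txt, d.txt, e.txt, f.txt, g.txt} staged={none}
After op 19 (git add d.txt): modified={a.txt, b.txt, c.txt, e.txt, f.txt, g.txt} staged={d.txt}
After op 20 (modify d.txt): modified={a.txt, b.txt, c.txt, d.txt, e.txt, f.txt, g.txt} staged={d.txt}
After op 21 (modify d.txt): modified={a.txt, b.txt, c.txt, d.txt, e.txt, f.txt, g.txt} staged={d.txt}
After op 22 (git commit): modified={a.txt, b.txt, c.txt, d.txt, e.txt, f.txt, g.txt} staged={none}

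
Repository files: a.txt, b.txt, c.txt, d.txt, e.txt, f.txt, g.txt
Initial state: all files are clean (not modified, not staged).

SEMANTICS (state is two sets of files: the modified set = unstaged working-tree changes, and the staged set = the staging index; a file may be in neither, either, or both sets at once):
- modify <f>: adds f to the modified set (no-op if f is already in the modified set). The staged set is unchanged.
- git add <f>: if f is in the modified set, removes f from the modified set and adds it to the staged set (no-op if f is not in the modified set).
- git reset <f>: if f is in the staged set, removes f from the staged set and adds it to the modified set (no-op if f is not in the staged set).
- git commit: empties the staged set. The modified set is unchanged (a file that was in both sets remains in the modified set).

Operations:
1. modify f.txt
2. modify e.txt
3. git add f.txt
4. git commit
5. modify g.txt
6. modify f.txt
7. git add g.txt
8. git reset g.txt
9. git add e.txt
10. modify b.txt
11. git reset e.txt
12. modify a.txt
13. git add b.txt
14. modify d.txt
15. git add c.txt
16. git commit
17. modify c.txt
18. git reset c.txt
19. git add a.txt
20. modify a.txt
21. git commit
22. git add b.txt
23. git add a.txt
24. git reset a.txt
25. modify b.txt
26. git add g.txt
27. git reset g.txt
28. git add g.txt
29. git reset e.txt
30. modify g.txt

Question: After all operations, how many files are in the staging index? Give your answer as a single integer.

Answer: 1

Derivation:
After op 1 (modify f.txt): modified={f.txt} staged={none}
After op 2 (modify e.txt): modified={e.txt, f.txt} staged={none}
After op 3 (git add f.txt): modified={e.txt} staged={f.txt}
After op 4 (git commit): modified={e.txt} staged={none}
After op 5 (modify g.txt): modified={e.txt, g.txt} staged={none}
After op 6 (modify f.txt): modified={e.txt, f.txt, g.txt} staged={none}
After op 7 (git add g.txt): modified={e.txt, f.txt} staged={g.txt}
After op 8 (git reset g.txt): modified={e.txt, f.txt, g.txt} staged={none}
After op 9 (git add e.txt): modified={f.txt, g.txt} staged={e.txt}
After op 10 (modify b.txt): modified={b.txt, f.txt, g.txt} staged={e.txt}
After op 11 (git reset e.txt): modified={b.txt, e.txt, f.txt, g.txt} staged={none}
After op 12 (modify a.txt): modified={a.txt, b.txt, e.txt, f.txt, g.txt} staged={none}
After op 13 (git add b.txt): modified={a.txt, e.txt, f.txt, g.txt} staged={b.txt}
After op 14 (modify d.txt): modified={a.txt, d.txt, e.txt, f.txt, g.txt} staged={b.txt}
After op 15 (git add c.txt): modified={a.txt, d.txt, e.txt, f.txt, g.txt} staged={b.txt}
After op 16 (git commit): modified={a.txt, d.txt, e.txt, f.txt, g.txt} staged={none}
After op 17 (modify c.txt): modified={a.txt, c.txt, d.txt, e.txt, f.txt, g.txt} staged={none}
After op 18 (git reset c.txt): modified={a.txt, c.txt, d.txt, e.txt, f.txt, g.txt} staged={none}
After op 19 (git add a.txt): modified={c.txt, d.txt, e.txt, f.txt, g.txt} staged={a.txt}
After op 20 (modify a.txt): modified={a.txt, c.txt, d.txt, e.txt, f.txt, g.txt} staged={a.txt}
After op 21 (git commit): modified={a.txt, c.txt, d.txt, e.txt, f.txt, g.txt} staged={none}
After op 22 (git add b.txt): modified={a.txt, c.txt, d.txt, e.txt, f.txt, g.txt} staged={none}
After op 23 (git add a.txt): modified={c.txt, d.txt, e.txt, f.txt, g.txt} staged={a.txt}
After op 24 (git reset a.txt): modified={a.txt, c.txt, d.txt, e.txt, f.txt, g.txt} staged={none}
After op 25 (modify b.txt): modified={a.txt, b.txt, c.txt, d.txt, e.txt, f.txt, g.txt} staged={none}
After op 26 (git add g.txt): modified={a.txt, b.txt, c.txt, d.txt, e.txt, f.txt} staged={g.txt}
After op 27 (git reset g.txt): modified={a.txt, b.txt, c.txt, d.txt, e.txt, f.txt, g.txt} staged={none}
After op 28 (git add g.txt): modified={a.txt, b.txt, c.txt, d.txt, e.txt, f.txt} staged={g.txt}
After op 29 (git reset e.txt): modified={a.txt, b.txt, c.txt, d.txt, e.txt, f.txt} staged={g.txt}
After op 30 (modify g.txt): modified={a.txt, b.txt, c.txt, d.txt, e.txt, f.txt, g.txt} staged={g.txt}
Final staged set: {g.txt} -> count=1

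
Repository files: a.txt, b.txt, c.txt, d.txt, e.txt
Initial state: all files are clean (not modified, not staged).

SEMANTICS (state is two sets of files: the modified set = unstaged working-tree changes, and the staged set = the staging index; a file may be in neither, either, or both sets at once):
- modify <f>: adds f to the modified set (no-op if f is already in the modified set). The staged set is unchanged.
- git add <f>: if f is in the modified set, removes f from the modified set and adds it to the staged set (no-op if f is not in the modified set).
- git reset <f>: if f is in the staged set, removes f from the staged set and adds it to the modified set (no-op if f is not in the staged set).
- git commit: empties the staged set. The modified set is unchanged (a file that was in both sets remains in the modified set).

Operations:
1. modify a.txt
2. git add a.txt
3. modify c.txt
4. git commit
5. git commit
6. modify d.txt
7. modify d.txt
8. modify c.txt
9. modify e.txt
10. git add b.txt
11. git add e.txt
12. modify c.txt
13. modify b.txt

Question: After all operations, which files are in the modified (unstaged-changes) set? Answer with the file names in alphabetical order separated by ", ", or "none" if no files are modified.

After op 1 (modify a.txt): modified={a.txt} staged={none}
After op 2 (git add a.txt): modified={none} staged={a.txt}
After op 3 (modify c.txt): modified={c.txt} staged={a.txt}
After op 4 (git commit): modified={c.txt} staged={none}
After op 5 (git commit): modified={c.txt} staged={none}
After op 6 (modify d.txt): modified={c.txt, d.txt} staged={none}
After op 7 (modify d.txt): modified={c.txt, d.txt} staged={none}
After op 8 (modify c.txt): modified={c.txt, d.txt} staged={none}
After op 9 (modify e.txt): modified={c.txt, d.txt, e.txt} staged={none}
After op 10 (git add b.txt): modified={c.txt, d.txt, e.txt} staged={none}
After op 11 (git add e.txt): modified={c.txt, d.txt} staged={e.txt}
After op 12 (modify c.txt): modified={c.txt, d.txt} staged={e.txt}
After op 13 (modify b.txt): modified={b.txt, c.txt, d.txt} staged={e.txt}

Answer: b.txt, c.txt, d.txt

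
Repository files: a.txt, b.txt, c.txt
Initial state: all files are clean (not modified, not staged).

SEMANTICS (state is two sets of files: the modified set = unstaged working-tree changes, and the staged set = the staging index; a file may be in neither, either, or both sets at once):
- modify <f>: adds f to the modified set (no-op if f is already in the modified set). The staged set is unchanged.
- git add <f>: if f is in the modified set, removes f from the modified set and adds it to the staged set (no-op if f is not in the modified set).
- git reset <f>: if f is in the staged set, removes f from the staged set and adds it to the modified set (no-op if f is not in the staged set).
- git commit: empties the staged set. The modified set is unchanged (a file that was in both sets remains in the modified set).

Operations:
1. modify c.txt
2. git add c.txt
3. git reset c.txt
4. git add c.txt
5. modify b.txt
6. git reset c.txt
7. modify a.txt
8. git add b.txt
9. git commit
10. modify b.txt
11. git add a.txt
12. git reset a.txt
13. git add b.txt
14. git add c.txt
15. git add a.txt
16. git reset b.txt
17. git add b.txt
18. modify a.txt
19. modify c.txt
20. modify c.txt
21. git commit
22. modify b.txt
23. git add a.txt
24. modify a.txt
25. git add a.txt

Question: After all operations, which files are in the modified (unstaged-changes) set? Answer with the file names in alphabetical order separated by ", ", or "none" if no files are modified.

Answer: b.txt, c.txt

Derivation:
After op 1 (modify c.txt): modified={c.txt} staged={none}
After op 2 (git add c.txt): modified={none} staged={c.txt}
After op 3 (git reset c.txt): modified={c.txt} staged={none}
After op 4 (git add c.txt): modified={none} staged={c.txt}
After op 5 (modify b.txt): modified={b.txt} staged={c.txt}
After op 6 (git reset c.txt): modified={b.txt, c.txt} staged={none}
After op 7 (modify a.txt): modified={a.txt, b.txt, c.txt} staged={none}
After op 8 (git add b.txt): modified={a.txt, c.txt} staged={b.txt}
After op 9 (git commit): modified={a.txt, c.txt} staged={none}
After op 10 (modify b.txt): modified={a.txt, b.txt, c.txt} staged={none}
After op 11 (git add a.txt): modified={b.txt, c.txt} staged={a.txt}
After op 12 (git reset a.txt): modified={a.txt, b.txt, c.txt} staged={none}
After op 13 (git add b.txt): modified={a.txt, c.txt} staged={b.txt}
After op 14 (git add c.txt): modified={a.txt} staged={b.txt, c.txt}
After op 15 (git add a.txt): modified={none} staged={a.txt, b.txt, c.txt}
After op 16 (git reset b.txt): modified={b.txt} staged={a.txt, c.txt}
After op 17 (git add b.txt): modified={none} staged={a.txt, b.txt, c.txt}
After op 18 (modify a.txt): modified={a.txt} staged={a.txt, b.txt, c.txt}
After op 19 (modify c.txt): modified={a.txt, c.txt} staged={a.txt, b.txt, c.txt}
After op 20 (modify c.txt): modified={a.txt, c.txt} staged={a.txt, b.txt, c.txt}
After op 21 (git commit): modified={a.txt, c.txt} staged={none}
After op 22 (modify b.txt): modified={a.txt, b.txt, c.txt} staged={none}
After op 23 (git add a.txt): modified={b.txt, c.txt} staged={a.txt}
After op 24 (modify a.txt): modified={a.txt, b.txt, c.txt} staged={a.txt}
After op 25 (git add a.txt): modified={b.txt, c.txt} staged={a.txt}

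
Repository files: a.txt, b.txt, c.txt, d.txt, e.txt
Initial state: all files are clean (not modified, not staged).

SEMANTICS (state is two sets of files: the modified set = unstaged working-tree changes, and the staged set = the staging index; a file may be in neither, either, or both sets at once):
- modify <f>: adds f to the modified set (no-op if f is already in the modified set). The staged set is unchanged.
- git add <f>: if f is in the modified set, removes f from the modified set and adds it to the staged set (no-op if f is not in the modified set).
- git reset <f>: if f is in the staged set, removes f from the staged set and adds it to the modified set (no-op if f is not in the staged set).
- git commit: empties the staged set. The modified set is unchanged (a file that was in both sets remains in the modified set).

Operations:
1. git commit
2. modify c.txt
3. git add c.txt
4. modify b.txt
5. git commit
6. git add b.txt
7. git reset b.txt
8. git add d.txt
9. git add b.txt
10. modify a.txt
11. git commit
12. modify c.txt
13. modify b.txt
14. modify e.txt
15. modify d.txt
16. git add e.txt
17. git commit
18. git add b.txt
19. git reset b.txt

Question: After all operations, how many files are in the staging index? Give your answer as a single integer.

Answer: 0

Derivation:
After op 1 (git commit): modified={none} staged={none}
After op 2 (modify c.txt): modified={c.txt} staged={none}
After op 3 (git add c.txt): modified={none} staged={c.txt}
After op 4 (modify b.txt): modified={b.txt} staged={c.txt}
After op 5 (git commit): modified={b.txt} staged={none}
After op 6 (git add b.txt): modified={none} staged={b.txt}
After op 7 (git reset b.txt): modified={b.txt} staged={none}
After op 8 (git add d.txt): modified={b.txt} staged={none}
After op 9 (git add b.txt): modified={none} staged={b.txt}
After op 10 (modify a.txt): modified={a.txt} staged={b.txt}
After op 11 (git commit): modified={a.txt} staged={none}
After op 12 (modify c.txt): modified={a.txt, c.txt} staged={none}
After op 13 (modify b.txt): modified={a.txt, b.txt, c.txt} staged={none}
After op 14 (modify e.txt): modified={a.txt, b.txt, c.txt, e.txt} staged={none}
After op 15 (modify d.txt): modified={a.txt, b.txt, c.txt, d.txt, e.txt} staged={none}
After op 16 (git add e.txt): modified={a.txt, b.txt, c.txt, d.txt} staged={e.txt}
After op 17 (git commit): modified={a.txt, b.txt, c.txt, d.txt} staged={none}
After op 18 (git add b.txt): modified={a.txt, c.txt, d.txt} staged={b.txt}
After op 19 (git reset b.txt): modified={a.txt, b.txt, c.txt, d.txt} staged={none}
Final staged set: {none} -> count=0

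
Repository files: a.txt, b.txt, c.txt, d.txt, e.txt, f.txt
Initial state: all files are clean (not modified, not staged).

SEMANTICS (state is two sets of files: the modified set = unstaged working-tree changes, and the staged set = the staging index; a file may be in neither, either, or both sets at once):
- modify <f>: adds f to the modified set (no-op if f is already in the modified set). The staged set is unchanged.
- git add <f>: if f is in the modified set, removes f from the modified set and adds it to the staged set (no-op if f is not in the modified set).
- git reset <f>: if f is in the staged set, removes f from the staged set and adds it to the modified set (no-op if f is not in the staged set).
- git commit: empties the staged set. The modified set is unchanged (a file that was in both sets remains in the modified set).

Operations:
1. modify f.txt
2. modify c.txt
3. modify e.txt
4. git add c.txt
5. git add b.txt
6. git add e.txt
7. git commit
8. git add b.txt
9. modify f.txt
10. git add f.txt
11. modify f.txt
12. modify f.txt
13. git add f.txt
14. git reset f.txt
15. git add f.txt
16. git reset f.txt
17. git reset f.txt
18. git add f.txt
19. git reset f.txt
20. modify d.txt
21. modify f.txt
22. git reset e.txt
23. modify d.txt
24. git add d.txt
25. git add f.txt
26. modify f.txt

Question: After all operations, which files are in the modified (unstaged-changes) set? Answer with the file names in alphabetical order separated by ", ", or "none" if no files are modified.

Answer: f.txt

Derivation:
After op 1 (modify f.txt): modified={f.txt} staged={none}
After op 2 (modify c.txt): modified={c.txt, f.txt} staged={none}
After op 3 (modify e.txt): modified={c.txt, e.txt, f.txt} staged={none}
After op 4 (git add c.txt): modified={e.txt, f.txt} staged={c.txt}
After op 5 (git add b.txt): modified={e.txt, f.txt} staged={c.txt}
After op 6 (git add e.txt): modified={f.txt} staged={c.txt, e.txt}
After op 7 (git commit): modified={f.txt} staged={none}
After op 8 (git add b.txt): modified={f.txt} staged={none}
After op 9 (modify f.txt): modified={f.txt} staged={none}
After op 10 (git add f.txt): modified={none} staged={f.txt}
After op 11 (modify f.txt): modified={f.txt} staged={f.txt}
After op 12 (modify f.txt): modified={f.txt} staged={f.txt}
After op 13 (git add f.txt): modified={none} staged={f.txt}
After op 14 (git reset f.txt): modified={f.txt} staged={none}
After op 15 (git add f.txt): modified={none} staged={f.txt}
After op 16 (git reset f.txt): modified={f.txt} staged={none}
After op 17 (git reset f.txt): modified={f.txt} staged={none}
After op 18 (git add f.txt): modified={none} staged={f.txt}
After op 19 (git reset f.txt): modified={f.txt} staged={none}
After op 20 (modify d.txt): modified={d.txt, f.txt} staged={none}
After op 21 (modify f.txt): modified={d.txt, f.txt} staged={none}
After op 22 (git reset e.txt): modified={d.txt, f.txt} staged={none}
After op 23 (modify d.txt): modified={d.txt, f.txt} staged={none}
After op 24 (git add d.txt): modified={f.txt} staged={d.txt}
After op 25 (git add f.txt): modified={none} staged={d.txt, f.txt}
After op 26 (modify f.txt): modified={f.txt} staged={d.txt, f.txt}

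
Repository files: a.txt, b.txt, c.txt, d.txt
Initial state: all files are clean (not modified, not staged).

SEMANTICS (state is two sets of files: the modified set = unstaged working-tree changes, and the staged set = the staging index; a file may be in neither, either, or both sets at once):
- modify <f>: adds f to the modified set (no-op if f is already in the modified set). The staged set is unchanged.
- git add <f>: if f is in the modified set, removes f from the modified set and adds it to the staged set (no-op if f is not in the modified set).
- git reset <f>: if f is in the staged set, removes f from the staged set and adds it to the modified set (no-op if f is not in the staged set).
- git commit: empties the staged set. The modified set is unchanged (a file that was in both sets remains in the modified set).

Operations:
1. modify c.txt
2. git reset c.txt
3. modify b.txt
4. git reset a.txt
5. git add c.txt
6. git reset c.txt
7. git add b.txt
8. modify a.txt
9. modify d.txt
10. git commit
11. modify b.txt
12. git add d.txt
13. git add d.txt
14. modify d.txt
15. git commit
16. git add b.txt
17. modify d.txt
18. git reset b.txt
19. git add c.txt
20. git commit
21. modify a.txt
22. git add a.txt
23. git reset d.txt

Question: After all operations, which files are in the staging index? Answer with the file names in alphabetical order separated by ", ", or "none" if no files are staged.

After op 1 (modify c.txt): modified={c.txt} staged={none}
After op 2 (git reset c.txt): modified={c.txt} staged={none}
After op 3 (modify b.txt): modified={b.txt, c.txt} staged={none}
After op 4 (git reset a.txt): modified={b.txt, c.txt} staged={none}
After op 5 (git add c.txt): modified={b.txt} staged={c.txt}
After op 6 (git reset c.txt): modified={b.txt, c.txt} staged={none}
After op 7 (git add b.txt): modified={c.txt} staged={b.txt}
After op 8 (modify a.txt): modified={a.txt, c.txt} staged={b.txt}
After op 9 (modify d.txt): modified={a.txt, c.txt, d.txt} staged={b.txt}
After op 10 (git commit): modified={a.txt, c.txt, d.txt} staged={none}
After op 11 (modify b.txt): modified={a.txt, b.txt, c.txt, d.txt} staged={none}
After op 12 (git add d.txt): modified={a.txt, b.txt, c.txt} staged={d.txt}
After op 13 (git add d.txt): modified={a.txt, b.txt, c.txt} staged={d.txt}
After op 14 (modify d.txt): modified={a.txt, b.txt, c.txt, d.txt} staged={d.txt}
After op 15 (git commit): modified={a.txt, b.txt, c.txt, d.txt} staged={none}
After op 16 (git add b.txt): modified={a.txt, c.txt, d.txt} staged={b.txt}
After op 17 (modify d.txt): modified={a.txt, c.txt, d.txt} staged={b.txt}
After op 18 (git reset b.txt): modified={a.txt, b.txt, c.txt, d.txt} staged={none}
After op 19 (git add c.txt): modified={a.txt, b.txt, d.txt} staged={c.txt}
After op 20 (git commit): modified={a.txt, b.txt, d.txt} staged={none}
After op 21 (modify a.txt): modified={a.txt, b.txt, d.txt} staged={none}
After op 22 (git add a.txt): modified={b.txt, d.txt} staged={a.txt}
After op 23 (git reset d.txt): modified={b.txt, d.txt} staged={a.txt}

Answer: a.txt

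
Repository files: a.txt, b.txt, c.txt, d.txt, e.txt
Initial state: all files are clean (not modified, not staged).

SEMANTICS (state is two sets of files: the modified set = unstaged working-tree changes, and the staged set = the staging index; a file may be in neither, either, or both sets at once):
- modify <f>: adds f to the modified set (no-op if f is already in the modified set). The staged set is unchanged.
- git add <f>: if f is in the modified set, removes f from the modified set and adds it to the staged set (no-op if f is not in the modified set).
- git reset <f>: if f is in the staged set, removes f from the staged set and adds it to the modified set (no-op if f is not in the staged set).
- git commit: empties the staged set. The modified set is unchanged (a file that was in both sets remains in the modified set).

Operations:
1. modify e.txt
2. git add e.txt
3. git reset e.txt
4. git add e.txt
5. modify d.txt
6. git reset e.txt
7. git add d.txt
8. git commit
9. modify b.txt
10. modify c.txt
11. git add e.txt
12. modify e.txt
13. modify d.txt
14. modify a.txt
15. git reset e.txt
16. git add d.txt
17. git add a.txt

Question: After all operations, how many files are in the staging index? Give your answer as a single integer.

Answer: 2

Derivation:
After op 1 (modify e.txt): modified={e.txt} staged={none}
After op 2 (git add e.txt): modified={none} staged={e.txt}
After op 3 (git reset e.txt): modified={e.txt} staged={none}
After op 4 (git add e.txt): modified={none} staged={e.txt}
After op 5 (modify d.txt): modified={d.txt} staged={e.txt}
After op 6 (git reset e.txt): modified={d.txt, e.txt} staged={none}
After op 7 (git add d.txt): modified={e.txt} staged={d.txt}
After op 8 (git commit): modified={e.txt} staged={none}
After op 9 (modify b.txt): modified={b.txt, e.txt} staged={none}
After op 10 (modify c.txt): modified={b.txt, c.txt, e.txt} staged={none}
After op 11 (git add e.txt): modified={b.txt, c.txt} staged={e.txt}
After op 12 (modify e.txt): modified={b.txt, c.txt, e.txt} staged={e.txt}
After op 13 (modify d.txt): modified={b.txt, c.txt, d.txt, e.txt} staged={e.txt}
After op 14 (modify a.txt): modified={a.txt, b.txt, c.txt, d.txt, e.txt} staged={e.txt}
After op 15 (git reset e.txt): modified={a.txt, b.txt, c.txt, d.txt, e.txt} staged={none}
After op 16 (git add d.txt): modified={a.txt, b.txt, c.txt, e.txt} staged={d.txt}
After op 17 (git add a.txt): modified={b.txt, c.txt, e.txt} staged={a.txt, d.txt}
Final staged set: {a.txt, d.txt} -> count=2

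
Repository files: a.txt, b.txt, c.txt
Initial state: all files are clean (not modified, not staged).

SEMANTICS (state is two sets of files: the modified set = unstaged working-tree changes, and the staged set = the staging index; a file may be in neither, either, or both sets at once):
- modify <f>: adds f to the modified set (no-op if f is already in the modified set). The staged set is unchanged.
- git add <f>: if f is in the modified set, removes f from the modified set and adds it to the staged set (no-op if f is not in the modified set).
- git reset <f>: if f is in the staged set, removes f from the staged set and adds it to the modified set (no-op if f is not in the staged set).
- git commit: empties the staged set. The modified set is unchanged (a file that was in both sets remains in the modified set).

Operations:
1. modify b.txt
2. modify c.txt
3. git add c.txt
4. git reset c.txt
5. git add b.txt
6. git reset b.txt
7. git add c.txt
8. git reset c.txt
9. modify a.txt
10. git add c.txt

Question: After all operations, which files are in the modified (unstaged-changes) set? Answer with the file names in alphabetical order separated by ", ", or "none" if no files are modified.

Answer: a.txt, b.txt

Derivation:
After op 1 (modify b.txt): modified={b.txt} staged={none}
After op 2 (modify c.txt): modified={b.txt, c.txt} staged={none}
After op 3 (git add c.txt): modified={b.txt} staged={c.txt}
After op 4 (git reset c.txt): modified={b.txt, c.txt} staged={none}
After op 5 (git add b.txt): modified={c.txt} staged={b.txt}
After op 6 (git reset b.txt): modified={b.txt, c.txt} staged={none}
After op 7 (git add c.txt): modified={b.txt} staged={c.txt}
After op 8 (git reset c.txt): modified={b.txt, c.txt} staged={none}
After op 9 (modify a.txt): modified={a.txt, b.txt, c.txt} staged={none}
After op 10 (git add c.txt): modified={a.txt, b.txt} staged={c.txt}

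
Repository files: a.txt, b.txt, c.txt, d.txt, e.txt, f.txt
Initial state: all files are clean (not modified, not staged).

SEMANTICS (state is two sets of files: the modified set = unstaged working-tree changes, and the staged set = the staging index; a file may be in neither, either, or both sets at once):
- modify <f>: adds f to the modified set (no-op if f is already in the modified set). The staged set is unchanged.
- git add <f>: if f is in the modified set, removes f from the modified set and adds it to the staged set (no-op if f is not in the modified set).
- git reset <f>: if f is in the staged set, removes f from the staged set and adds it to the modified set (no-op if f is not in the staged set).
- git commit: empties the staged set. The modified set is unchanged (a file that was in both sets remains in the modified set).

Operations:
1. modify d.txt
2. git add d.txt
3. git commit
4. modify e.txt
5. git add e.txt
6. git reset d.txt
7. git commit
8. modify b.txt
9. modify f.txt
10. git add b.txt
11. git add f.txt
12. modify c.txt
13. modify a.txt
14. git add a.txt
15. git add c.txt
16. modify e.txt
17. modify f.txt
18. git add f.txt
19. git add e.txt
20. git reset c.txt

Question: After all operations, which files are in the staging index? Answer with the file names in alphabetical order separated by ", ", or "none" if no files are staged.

Answer: a.txt, b.txt, e.txt, f.txt

Derivation:
After op 1 (modify d.txt): modified={d.txt} staged={none}
After op 2 (git add d.txt): modified={none} staged={d.txt}
After op 3 (git commit): modified={none} staged={none}
After op 4 (modify e.txt): modified={e.txt} staged={none}
After op 5 (git add e.txt): modified={none} staged={e.txt}
After op 6 (git reset d.txt): modified={none} staged={e.txt}
After op 7 (git commit): modified={none} staged={none}
After op 8 (modify b.txt): modified={b.txt} staged={none}
After op 9 (modify f.txt): modified={b.txt, f.txt} staged={none}
After op 10 (git add b.txt): modified={f.txt} staged={b.txt}
After op 11 (git add f.txt): modified={none} staged={b.txt, f.txt}
After op 12 (modify c.txt): modified={c.txt} staged={b.txt, f.txt}
After op 13 (modify a.txt): modified={a.txt, c.txt} staged={b.txt, f.txt}
After op 14 (git add a.txt): modified={c.txt} staged={a.txt, b.txt, f.txt}
After op 15 (git add c.txt): modified={none} staged={a.txt, b.txt, c.txt, f.txt}
After op 16 (modify e.txt): modified={e.txt} staged={a.txt, b.txt, c.txt, f.txt}
After op 17 (modify f.txt): modified={e.txt, f.txt} staged={a.txt, b.txt, c.txt, f.txt}
After op 18 (git add f.txt): modified={e.txt} staged={a.txt, b.txt, c.txt, f.txt}
After op 19 (git add e.txt): modified={none} staged={a.txt, b.txt, c.txt, e.txt, f.txt}
After op 20 (git reset c.txt): modified={c.txt} staged={a.txt, b.txt, e.txt, f.txt}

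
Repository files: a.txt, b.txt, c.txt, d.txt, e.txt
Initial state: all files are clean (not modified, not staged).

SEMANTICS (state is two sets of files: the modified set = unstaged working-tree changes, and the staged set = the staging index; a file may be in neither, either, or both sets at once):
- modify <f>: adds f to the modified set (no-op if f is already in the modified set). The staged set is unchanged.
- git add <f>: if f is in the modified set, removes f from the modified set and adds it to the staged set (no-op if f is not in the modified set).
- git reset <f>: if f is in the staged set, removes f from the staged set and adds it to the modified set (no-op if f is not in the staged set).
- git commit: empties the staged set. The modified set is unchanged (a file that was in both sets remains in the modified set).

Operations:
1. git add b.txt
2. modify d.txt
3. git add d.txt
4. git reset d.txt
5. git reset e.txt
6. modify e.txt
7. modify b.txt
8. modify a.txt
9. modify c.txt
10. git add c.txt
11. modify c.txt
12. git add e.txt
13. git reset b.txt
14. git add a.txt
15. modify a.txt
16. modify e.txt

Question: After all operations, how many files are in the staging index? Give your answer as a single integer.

Answer: 3

Derivation:
After op 1 (git add b.txt): modified={none} staged={none}
After op 2 (modify d.txt): modified={d.txt} staged={none}
After op 3 (git add d.txt): modified={none} staged={d.txt}
After op 4 (git reset d.txt): modified={d.txt} staged={none}
After op 5 (git reset e.txt): modified={d.txt} staged={none}
After op 6 (modify e.txt): modified={d.txt, e.txt} staged={none}
After op 7 (modify b.txt): modified={b.txt, d.txt, e.txt} staged={none}
After op 8 (modify a.txt): modified={a.txt, b.txt, d.txt, e.txt} staged={none}
After op 9 (modify c.txt): modified={a.txt, b.txt, c.txt, d.txt, e.txt} staged={none}
After op 10 (git add c.txt): modified={a.txt, b.txt, d.txt, e.txt} staged={c.txt}
After op 11 (modify c.txt): modified={a.txt, b.txt, c.txt, d.txt, e.txt} staged={c.txt}
After op 12 (git add e.txt): modified={a.txt, b.txt, c.txt, d.txt} staged={c.txt, e.txt}
After op 13 (git reset b.txt): modified={a.txt, b.txt, c.txt, d.txt} staged={c.txt, e.txt}
After op 14 (git add a.txt): modified={b.txt, c.txt, d.txt} staged={a.txt, c.txt, e.txt}
After op 15 (modify a.txt): modified={a.txt, b.txt, c.txt, d.txt} staged={a.txt, c.txt, e.txt}
After op 16 (modify e.txt): modified={a.txt, b.txt, c.txt, d.txt, e.txt} staged={a.txt, c.txt, e.txt}
Final staged set: {a.txt, c.txt, e.txt} -> count=3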